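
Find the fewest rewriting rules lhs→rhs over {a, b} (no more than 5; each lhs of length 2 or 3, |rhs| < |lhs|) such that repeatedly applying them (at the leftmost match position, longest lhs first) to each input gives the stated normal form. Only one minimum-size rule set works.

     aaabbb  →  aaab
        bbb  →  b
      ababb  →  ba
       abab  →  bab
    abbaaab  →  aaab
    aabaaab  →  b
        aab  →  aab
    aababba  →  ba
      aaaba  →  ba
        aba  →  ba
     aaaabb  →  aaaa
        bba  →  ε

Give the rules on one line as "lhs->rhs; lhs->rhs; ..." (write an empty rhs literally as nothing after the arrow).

aba->ba; baa->bb; bb->; bba->

  | aaabbb => aaab
  | bbb => b
  | ababb => babb => ba
  | abab => bab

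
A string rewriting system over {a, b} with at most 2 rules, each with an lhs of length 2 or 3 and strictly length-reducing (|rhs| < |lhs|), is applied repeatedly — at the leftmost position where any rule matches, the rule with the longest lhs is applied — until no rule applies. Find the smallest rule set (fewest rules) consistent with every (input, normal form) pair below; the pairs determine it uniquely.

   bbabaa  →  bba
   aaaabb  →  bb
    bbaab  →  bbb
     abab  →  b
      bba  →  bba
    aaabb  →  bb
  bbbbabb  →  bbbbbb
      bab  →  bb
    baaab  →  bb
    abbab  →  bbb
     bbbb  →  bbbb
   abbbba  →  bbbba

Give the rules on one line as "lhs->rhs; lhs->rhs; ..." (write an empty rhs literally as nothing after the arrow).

  | bbabaa => bba
  | aaaabb => aaabb => aabb => abb => bb
  | bbaab => bbab => bbb
  | abab => b

ab->b; aba->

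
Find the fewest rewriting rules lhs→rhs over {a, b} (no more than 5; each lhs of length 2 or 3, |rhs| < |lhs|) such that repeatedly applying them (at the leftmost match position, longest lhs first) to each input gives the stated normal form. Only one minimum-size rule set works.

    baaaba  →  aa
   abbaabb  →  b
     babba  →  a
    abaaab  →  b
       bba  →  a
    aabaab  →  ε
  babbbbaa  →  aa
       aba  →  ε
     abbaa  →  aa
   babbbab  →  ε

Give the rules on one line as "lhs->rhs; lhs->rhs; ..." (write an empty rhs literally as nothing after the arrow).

aab->; ab->; aba->ab; ba->a

  | baaaba => aaaba => aa
  | abbaabb => baabb => aabb => b
  | babba => abba => ba => a
  | abaaab => abaab => abab => abb => b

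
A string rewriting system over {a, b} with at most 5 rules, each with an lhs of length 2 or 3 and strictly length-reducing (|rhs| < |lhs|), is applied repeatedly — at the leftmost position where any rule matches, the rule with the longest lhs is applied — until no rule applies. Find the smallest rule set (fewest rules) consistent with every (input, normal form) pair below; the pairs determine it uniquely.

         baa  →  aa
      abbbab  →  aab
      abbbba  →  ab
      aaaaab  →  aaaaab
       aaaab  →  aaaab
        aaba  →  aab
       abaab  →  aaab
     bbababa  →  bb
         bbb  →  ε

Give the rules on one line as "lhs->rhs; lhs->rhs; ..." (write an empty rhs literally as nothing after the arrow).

  | baa => aa
  | abbbab => aab
  | abbbba => aba => ab
  | aaaaab

ba->b; baa->aa; bab->b; bbb->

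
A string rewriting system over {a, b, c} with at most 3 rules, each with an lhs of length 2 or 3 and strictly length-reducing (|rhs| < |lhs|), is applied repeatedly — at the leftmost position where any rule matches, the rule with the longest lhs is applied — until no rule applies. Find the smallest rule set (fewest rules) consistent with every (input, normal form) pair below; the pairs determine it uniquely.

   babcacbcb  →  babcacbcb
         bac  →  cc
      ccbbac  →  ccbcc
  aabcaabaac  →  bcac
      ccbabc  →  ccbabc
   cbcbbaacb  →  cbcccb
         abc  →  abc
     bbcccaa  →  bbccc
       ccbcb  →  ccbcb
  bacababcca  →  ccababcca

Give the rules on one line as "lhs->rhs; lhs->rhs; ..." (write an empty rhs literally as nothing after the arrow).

  | babcacbcb
  | bac => cc
  | ccbbac => ccbcc
  | aabcaabaac => bcaabaac => bcbaac => bcac

aa->; baa->a; bac->cc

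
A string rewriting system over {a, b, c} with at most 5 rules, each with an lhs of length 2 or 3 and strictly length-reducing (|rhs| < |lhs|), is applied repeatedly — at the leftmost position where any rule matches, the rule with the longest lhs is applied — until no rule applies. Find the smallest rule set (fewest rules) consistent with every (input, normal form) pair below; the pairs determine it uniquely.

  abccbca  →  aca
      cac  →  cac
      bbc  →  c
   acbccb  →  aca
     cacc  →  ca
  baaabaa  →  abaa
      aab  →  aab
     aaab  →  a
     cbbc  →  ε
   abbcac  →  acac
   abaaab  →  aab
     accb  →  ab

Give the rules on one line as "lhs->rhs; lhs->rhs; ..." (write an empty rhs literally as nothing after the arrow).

  | abccbca => abbca => aca
  | cac
  | bbc => c
  | acbccb => acbb => aca

aaa->b; bb->a; bbc->c; cc->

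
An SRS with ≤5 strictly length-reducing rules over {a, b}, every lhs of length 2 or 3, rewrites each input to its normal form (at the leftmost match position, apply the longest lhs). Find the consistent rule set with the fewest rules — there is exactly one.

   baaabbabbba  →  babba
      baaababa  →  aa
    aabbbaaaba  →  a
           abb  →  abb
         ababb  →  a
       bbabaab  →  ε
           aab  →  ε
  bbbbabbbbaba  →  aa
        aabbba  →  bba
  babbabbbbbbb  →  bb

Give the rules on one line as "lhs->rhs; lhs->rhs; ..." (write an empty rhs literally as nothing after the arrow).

aaa->a; aab->; aba->b; bbb->a

  | baaabbabbba => babbabbba => babbaaa => babba
  | baaababa => bababa => bbba => aa
  | aabbbaaaba => bbaaaba => bbaba => bbb => a
  | abb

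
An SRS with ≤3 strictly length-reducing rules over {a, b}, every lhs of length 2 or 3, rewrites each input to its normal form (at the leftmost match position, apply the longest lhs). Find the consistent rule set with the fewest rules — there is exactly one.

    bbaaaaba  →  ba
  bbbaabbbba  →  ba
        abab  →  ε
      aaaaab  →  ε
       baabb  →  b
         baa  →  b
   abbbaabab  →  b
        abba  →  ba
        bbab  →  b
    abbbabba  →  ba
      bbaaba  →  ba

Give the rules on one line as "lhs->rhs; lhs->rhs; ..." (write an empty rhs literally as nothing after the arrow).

aa->; ab->; bb->b

  | bbaaaaba => baaaaba => baaba => bba => ba
  | bbbaabbbba => bbaabbbba => baabbbba => bbbbba => bbbba => bbba => bba => ba
  | abab => ab => ε
  | aaaaab => aaab => ab => ε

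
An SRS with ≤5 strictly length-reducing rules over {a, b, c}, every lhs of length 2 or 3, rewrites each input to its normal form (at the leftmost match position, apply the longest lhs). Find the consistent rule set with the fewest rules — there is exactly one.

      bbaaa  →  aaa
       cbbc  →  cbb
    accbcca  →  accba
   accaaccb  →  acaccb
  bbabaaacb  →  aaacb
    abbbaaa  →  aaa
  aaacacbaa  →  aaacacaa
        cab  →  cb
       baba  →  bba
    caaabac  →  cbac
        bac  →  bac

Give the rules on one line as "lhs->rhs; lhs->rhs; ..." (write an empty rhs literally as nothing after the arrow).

ab->b; baa->aa; bc->b; cca->c

  | bbaaa => baaa => aaa
  | cbbc => cbb
  | accbcca => accbca => accba
  | accaaccb => acaccb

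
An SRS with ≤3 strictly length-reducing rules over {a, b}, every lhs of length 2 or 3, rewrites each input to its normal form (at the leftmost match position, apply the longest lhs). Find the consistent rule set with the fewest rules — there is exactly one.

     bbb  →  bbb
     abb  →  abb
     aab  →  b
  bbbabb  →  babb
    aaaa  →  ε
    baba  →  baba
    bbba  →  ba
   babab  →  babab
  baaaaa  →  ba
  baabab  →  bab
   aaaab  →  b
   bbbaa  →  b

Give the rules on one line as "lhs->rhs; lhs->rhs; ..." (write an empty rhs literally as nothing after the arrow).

aa->; bba->ba

  | bbb
  | abb
  | aab => b
  | bbbabb => bbabb => babb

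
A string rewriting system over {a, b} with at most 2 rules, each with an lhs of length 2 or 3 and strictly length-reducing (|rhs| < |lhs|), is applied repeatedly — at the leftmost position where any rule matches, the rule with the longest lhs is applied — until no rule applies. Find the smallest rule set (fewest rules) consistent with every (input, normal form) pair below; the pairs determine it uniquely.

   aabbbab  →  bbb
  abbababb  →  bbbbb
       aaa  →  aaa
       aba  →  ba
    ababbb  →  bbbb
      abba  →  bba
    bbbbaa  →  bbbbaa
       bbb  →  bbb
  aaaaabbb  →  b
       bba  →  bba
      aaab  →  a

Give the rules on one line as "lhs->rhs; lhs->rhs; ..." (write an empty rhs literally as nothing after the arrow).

  | aabbbab => bbab => bbb
  | abbababb => bbababb => bbbabb => bbbbb
  | aaa
  | aba => ba

aab->; ab->b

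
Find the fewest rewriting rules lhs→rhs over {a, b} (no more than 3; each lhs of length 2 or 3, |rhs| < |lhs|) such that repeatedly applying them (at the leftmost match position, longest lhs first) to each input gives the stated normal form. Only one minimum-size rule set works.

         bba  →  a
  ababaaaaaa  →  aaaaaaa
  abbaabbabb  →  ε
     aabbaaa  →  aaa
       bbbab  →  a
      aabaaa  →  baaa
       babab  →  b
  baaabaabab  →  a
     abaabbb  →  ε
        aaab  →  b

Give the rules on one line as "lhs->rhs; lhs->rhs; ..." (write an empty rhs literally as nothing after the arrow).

  | bba => a
  | ababaaaaaa => babaaaaaa => aaaaaaa
  | abbaabbabb => bbaabbabb => aabbabb => abbabb => bbabb => abb => bb => ε
  | aabbaaa => abbaaa => bbaaa => aaa

ab->b; bab->a; bb->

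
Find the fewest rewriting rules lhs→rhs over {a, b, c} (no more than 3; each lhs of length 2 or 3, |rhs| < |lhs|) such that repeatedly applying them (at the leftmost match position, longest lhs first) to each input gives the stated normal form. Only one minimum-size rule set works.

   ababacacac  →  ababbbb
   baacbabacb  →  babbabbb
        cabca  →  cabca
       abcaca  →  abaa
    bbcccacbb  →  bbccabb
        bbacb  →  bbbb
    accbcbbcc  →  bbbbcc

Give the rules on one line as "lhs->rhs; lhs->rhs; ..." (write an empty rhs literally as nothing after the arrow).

ac->b; cb->a

  | ababacacac => ababbacac => ababbbac => ababbbb
  | baacbabacb => babbabacb => babbabbb
  | cabca
  | abcaca => abcba => abaa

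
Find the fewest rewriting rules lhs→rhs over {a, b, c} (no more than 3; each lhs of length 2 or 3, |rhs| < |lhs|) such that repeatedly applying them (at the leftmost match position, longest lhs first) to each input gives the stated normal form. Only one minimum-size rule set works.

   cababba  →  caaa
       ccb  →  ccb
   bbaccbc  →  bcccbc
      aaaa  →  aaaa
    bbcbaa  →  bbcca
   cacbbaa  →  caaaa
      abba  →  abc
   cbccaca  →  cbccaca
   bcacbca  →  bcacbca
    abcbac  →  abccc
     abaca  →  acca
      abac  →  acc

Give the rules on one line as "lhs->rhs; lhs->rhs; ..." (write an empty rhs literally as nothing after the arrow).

ba->c; cbb->a

  | cababba => cacbba => caaa
  | ccb
  | bbaccbc => bcccbc
  | aaaa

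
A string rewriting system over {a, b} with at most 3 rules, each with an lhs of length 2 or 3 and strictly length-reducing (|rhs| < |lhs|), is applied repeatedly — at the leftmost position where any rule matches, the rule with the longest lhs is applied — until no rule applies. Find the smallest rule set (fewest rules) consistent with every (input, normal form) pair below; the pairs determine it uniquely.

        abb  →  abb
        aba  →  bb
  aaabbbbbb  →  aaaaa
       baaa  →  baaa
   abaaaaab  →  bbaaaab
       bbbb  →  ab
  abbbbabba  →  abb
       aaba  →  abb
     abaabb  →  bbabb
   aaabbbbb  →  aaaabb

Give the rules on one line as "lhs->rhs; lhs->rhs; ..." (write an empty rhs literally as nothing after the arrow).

aba->bb; bbb->a

  | abb
  | aba => bb
  | aaabbbbbb => aaaabbb => aaaaa
  | baaa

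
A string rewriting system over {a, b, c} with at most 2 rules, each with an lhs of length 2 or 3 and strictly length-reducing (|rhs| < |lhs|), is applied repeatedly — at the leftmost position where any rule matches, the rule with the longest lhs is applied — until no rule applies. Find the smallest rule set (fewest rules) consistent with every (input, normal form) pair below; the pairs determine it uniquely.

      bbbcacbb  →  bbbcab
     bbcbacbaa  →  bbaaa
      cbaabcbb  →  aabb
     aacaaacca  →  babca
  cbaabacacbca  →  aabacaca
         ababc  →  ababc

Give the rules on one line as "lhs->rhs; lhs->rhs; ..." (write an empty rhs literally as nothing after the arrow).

aac->b; cb->

  | bbbcacbb => bbbcab
  | bbcbacbaa => bbacbaa => bbaaa
  | cbaabcbb => aabcbb => aabb
  | aacaaacca => baaacca => babca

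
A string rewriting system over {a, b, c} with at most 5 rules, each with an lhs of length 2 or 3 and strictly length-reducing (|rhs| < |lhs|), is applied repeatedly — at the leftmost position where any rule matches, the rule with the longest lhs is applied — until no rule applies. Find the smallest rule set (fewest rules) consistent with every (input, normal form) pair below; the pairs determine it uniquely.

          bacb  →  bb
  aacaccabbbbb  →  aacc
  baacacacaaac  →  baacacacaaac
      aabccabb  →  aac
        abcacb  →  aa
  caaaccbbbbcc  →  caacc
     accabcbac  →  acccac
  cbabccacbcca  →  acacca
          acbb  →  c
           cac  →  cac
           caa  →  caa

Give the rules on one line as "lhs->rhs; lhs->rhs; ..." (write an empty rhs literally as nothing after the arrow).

ab->c; abc->a; bac->b; cb->

  | bacb => bb
  | aacaccabbbbb => aacacccbbbb => aacaccbbb => aacacbb => aacab => aacc
  | baacacacaaac
  | aabccabb => aacabb => aaccb => aac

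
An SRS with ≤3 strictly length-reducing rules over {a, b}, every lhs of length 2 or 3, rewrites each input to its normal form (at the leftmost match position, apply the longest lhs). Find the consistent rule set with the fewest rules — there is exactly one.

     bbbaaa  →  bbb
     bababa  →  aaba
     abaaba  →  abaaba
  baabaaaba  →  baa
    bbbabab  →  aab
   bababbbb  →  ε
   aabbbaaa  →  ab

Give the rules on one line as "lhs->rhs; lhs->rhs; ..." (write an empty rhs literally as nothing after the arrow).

aaa->; abb->; bab->ab

  | bbbaaa => bbb
  | bababa => ababa => aaba
  | abaaba
  | baabaaaba => baabba => baa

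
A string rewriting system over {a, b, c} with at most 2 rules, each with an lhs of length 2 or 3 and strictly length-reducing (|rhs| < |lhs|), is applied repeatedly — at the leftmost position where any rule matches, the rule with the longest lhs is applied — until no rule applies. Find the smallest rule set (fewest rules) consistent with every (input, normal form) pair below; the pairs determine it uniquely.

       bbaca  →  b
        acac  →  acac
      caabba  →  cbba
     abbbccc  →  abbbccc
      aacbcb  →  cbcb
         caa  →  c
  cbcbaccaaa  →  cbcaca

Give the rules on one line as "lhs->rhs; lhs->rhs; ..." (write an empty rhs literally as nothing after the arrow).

aa->; bac->a

  | bbaca => baa => b
  | acac
  | caabba => cbba
  | abbbccc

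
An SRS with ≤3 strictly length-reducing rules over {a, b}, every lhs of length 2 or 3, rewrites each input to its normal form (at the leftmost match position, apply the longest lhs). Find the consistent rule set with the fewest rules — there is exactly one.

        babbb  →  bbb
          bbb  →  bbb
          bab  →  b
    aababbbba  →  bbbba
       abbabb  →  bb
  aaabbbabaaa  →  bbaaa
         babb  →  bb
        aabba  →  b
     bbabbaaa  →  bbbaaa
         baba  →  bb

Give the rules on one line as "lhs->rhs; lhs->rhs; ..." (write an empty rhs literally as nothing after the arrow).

  | babbb => bbb
  | bbb
  | bab => b
  | aababbbba => abbbbba => bbbba

ab->; aba->b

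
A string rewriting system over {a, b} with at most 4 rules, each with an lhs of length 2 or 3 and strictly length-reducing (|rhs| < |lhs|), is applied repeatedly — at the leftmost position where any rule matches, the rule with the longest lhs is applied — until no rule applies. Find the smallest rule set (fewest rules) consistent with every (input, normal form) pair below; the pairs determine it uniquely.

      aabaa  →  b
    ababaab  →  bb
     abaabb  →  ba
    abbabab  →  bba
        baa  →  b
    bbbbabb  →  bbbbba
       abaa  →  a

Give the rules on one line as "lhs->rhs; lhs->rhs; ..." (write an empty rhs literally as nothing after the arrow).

aa->; ab->a; abb->ba

  | aabaa => baa => b
  | ababaab => aabaab => baab => bb
  | abaabb => aaabb => abb => ba
  | abbabab => baabab => bbab => bba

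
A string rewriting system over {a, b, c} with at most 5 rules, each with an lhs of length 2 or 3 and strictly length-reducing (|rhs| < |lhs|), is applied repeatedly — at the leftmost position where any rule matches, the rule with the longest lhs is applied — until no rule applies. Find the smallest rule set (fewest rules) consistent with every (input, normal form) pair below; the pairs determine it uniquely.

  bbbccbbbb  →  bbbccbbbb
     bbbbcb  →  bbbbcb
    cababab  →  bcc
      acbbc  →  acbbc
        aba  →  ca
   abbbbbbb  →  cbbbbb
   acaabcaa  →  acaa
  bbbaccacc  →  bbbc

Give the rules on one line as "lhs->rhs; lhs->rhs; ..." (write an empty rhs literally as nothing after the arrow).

  | bbbccbbbb
  | bbbbcb
  | cababab => ccabab => babab => bcab => bcc
  | acbbc

ab->c; abb->c; cac->; cca->ba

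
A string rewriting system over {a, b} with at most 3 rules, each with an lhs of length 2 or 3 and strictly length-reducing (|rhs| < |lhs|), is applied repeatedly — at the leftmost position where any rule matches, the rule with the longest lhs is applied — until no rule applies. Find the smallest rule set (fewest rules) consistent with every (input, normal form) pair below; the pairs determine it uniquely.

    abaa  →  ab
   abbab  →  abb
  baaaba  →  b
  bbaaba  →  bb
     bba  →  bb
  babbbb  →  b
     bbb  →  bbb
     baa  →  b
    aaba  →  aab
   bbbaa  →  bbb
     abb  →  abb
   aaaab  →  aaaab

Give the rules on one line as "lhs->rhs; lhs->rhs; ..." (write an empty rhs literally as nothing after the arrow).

  | abaa => aba => ab
  | abbab => abba => abb
  | baaaba => baaba => baba => baa => ba => b
  | bbaaba => bbaba => bbaa => bba => bb

ba->b; bab->ba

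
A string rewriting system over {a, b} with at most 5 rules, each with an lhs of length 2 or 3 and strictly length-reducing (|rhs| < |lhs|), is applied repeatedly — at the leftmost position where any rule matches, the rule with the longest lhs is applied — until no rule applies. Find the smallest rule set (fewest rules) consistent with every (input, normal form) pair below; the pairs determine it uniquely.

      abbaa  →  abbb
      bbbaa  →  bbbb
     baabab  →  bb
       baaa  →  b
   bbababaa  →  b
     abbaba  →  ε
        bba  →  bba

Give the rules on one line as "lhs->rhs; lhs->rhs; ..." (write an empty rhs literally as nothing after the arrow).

aa->b; aaa->; aba->; bab->

  | abbaa => abbb
  | bbbaa => bbbb
  | baabab => bbbab => bb
  | baaa => b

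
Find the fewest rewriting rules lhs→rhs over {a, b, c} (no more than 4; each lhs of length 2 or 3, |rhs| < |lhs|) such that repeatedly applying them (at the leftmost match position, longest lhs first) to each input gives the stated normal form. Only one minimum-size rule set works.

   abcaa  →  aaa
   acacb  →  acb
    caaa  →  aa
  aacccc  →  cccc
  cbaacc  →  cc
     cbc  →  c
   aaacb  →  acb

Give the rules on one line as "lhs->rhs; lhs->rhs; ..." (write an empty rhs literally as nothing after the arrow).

aac->c; bc->; ca->

  | abcaa => aaa
  | acacb => acb
  | caaa => aa
  | aacccc => cccc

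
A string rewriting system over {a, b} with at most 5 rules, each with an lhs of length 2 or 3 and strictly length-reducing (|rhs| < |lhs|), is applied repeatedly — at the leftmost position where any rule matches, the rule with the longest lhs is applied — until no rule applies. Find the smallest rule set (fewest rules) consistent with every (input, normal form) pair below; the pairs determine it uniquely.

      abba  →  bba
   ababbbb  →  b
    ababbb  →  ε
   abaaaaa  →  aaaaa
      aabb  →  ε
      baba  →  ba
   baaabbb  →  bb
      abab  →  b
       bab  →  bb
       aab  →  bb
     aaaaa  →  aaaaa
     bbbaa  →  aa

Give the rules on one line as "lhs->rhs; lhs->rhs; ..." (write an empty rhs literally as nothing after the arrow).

aab->bb; ab->b; aba->a; bbb->

  | abba => bba
  | ababbbb => abbbb => bbbb => b
  | ababbb => abbb => bbb => ε
  | abaaaaa => aaaaa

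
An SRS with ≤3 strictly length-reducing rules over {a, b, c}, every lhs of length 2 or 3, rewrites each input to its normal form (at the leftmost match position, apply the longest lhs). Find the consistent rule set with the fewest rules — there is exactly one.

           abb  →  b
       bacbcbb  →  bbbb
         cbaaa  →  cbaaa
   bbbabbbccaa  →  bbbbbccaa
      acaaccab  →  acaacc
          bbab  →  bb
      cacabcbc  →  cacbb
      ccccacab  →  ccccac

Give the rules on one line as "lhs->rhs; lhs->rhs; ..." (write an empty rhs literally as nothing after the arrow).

  | abb => b
  | bacbcbb => babbbb => bbbb
  | cbaaa
  | bbbabbbccaa => bbbbbccaa

ab->; cbc->bb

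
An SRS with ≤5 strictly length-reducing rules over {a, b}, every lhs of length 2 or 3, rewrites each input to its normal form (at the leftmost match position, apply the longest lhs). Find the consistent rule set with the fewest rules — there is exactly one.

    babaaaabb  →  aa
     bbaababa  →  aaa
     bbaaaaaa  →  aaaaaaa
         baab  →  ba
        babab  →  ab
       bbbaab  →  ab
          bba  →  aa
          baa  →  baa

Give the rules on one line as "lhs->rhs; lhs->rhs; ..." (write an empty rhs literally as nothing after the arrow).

  | babaaaabb => aaaabb => aaab => aa
  | bbaababa => aaababa => aaaba => aaa
  | bbaaaaaa => aaaaaaa
  | baab => ba

aab->a; aba->; bab->; bb->a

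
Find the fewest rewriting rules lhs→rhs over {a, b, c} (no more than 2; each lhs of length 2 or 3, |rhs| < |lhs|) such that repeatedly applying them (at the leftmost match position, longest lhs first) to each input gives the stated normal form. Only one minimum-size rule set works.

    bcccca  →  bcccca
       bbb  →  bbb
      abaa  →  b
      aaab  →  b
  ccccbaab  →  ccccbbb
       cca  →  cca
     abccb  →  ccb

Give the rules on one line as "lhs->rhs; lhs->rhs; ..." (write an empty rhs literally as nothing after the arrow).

  | bcccca
  | bbb
  | abaa => aa => b
  | aaab => bab => b

aa->b; ab->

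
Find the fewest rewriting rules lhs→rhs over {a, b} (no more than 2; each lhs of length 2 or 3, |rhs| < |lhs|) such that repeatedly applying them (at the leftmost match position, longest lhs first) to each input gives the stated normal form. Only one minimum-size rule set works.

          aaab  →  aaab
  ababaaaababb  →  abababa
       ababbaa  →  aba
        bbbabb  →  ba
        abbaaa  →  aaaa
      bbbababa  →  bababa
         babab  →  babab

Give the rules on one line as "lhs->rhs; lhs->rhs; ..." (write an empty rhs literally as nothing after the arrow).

  | aaab
  | ababaaaababb => ababaaababb => ababaababb => ababababb => abababa
  | ababbaa => abaaa => abaa => aba
  | bbbabb => babb => ba

baa->ba; bb->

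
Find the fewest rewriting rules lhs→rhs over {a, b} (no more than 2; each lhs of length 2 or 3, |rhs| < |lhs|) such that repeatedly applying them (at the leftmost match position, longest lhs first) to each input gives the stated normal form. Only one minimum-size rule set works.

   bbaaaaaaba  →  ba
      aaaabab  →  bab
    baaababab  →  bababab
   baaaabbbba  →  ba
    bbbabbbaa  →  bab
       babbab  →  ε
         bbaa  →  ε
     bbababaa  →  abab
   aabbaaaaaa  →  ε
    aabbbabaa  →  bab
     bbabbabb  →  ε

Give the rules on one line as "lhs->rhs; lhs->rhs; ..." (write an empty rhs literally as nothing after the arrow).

aa->; bb->

  | bbaaaaaaba => aaaaaaba => aaaaba => aaba => ba
  | aaaabab => aabab => bab
  | baaababab => bababab
  | baaaabbbba => baabbbba => bbbbba => bbba => ba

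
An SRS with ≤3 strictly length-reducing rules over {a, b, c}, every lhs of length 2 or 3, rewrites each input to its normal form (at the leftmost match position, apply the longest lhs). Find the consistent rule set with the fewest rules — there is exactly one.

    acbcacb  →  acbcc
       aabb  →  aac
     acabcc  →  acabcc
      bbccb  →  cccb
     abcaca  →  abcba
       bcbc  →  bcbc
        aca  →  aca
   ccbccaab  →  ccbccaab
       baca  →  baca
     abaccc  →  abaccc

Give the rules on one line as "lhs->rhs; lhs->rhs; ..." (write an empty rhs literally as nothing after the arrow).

bb->c; cac->cb

  | acbcacb => acbcbb => acbcc
  | aabb => aac
  | acabcc
  | bbccb => cccb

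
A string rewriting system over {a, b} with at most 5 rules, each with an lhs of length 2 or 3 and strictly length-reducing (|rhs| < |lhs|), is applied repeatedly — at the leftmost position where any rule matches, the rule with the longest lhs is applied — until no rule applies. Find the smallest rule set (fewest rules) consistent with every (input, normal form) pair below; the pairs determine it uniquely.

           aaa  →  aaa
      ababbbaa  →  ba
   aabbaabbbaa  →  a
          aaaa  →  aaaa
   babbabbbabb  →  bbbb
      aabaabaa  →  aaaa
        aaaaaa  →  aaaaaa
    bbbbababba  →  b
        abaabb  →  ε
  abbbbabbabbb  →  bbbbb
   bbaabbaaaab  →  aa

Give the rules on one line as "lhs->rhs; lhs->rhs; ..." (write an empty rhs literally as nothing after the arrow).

  | aaa
  | ababbbaa => abbbaa => bbbaa => ba
  | aabbaabbbaa => abaabbbaa => aabbbaa => abbaa => bbaa => a
  | aaaa

aab->a; ab->; abb->bb; bba->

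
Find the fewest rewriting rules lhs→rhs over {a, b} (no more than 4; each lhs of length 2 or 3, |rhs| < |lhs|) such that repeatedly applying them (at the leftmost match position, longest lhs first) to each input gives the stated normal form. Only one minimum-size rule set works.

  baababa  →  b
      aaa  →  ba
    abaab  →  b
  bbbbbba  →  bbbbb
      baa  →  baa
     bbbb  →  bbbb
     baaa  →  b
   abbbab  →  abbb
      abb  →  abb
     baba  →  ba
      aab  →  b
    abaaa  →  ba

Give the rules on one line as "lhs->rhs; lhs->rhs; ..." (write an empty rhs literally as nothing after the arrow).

aaa->ba; aab->b; aba->a; bba->b

  | baababa => bbaba => bba => b
  | aaa => ba
  | abaab => aab => b
  | bbbbbba => bbbbb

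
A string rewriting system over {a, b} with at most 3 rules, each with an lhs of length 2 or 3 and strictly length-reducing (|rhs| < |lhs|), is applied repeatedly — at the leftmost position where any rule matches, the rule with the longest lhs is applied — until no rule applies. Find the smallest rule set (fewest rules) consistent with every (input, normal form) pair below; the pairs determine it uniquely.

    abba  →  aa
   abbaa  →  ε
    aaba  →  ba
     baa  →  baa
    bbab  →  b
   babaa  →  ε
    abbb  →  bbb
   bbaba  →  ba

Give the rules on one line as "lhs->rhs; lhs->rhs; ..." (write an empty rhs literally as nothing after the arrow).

  | abba => bba => aa
  | abbaa => bbaa => aaa => ε
  | aaba => aba => ba
  | baa

aaa->; ab->b; bba->aa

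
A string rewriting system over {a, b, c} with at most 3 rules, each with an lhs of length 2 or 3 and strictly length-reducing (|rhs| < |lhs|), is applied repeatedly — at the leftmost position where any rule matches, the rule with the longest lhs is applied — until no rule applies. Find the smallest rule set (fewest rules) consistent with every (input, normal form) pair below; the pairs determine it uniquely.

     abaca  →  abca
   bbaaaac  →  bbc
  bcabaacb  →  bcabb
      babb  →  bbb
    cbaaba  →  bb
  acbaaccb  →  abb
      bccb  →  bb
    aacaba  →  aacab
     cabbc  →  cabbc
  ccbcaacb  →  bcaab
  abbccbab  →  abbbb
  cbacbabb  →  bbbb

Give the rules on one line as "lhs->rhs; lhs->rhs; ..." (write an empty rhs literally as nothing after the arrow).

ba->b; cb->b

  | abaca => abca
  | bbaaaac => bbaaac => bbaac => bbac => bbc
  | bcabaacb => bcabacb => bcabcb => bcabb
  | babb => bbb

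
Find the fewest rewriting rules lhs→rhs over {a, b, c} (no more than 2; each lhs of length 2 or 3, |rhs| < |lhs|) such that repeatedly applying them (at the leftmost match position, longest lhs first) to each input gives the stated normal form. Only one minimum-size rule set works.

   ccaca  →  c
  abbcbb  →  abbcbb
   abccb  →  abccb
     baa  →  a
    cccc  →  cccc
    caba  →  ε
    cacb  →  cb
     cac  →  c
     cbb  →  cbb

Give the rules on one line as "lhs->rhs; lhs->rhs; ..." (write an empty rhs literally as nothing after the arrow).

ba->; ca->

  | ccaca => cca => c
  | abbcbb
  | abccb
  | baa => a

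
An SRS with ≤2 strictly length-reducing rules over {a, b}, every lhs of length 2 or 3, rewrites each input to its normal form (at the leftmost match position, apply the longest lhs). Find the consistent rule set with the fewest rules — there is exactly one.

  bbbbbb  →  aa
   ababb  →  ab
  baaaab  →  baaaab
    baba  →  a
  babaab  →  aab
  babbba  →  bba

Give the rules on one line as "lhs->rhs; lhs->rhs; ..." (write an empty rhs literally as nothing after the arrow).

  | bbbbbb => abbb => aa
  | ababb => ab
  | baaaab
  | baba => a

bab->; bbb->a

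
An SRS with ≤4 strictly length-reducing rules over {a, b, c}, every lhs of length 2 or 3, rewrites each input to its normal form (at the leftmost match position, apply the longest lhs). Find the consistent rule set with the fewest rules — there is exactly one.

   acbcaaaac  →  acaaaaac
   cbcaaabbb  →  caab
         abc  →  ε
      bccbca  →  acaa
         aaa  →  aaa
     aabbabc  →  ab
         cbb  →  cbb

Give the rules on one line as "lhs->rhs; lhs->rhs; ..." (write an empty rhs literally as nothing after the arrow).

  | acbcaaaac => acaaaaac
  | cbcaaabbb => caaaabbb => caaabb => caab
  | abc => ε
  | bccbca => acbca => acaa

abb->b; abc->; bc->a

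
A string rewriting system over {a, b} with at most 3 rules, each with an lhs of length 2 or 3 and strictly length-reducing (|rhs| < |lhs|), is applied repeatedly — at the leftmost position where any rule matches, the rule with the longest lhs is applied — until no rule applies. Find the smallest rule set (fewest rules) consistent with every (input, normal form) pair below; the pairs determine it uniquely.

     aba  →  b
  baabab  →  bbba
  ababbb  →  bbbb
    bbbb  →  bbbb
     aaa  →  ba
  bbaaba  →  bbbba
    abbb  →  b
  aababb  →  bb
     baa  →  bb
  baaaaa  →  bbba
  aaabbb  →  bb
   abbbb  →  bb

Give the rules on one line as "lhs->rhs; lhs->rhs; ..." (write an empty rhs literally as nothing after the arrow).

  | aba => aa => b
  | baabab => bbbab => bbba
  | ababbb => aabbb => bbbb
  | bbbb

aa->b; ab->a; abb->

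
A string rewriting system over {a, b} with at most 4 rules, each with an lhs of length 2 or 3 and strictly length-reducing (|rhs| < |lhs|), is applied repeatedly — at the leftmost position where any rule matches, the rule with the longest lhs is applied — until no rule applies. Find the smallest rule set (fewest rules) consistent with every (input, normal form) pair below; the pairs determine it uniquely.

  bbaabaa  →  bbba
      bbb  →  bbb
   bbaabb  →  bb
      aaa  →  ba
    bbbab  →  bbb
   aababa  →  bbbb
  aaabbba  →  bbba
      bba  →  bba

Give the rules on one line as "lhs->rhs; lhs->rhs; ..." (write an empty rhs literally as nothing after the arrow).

  | bbaabaa => babaa => bbba
  | bbb
  | bbaabb => babb => bb
  | aaa => ba

aa->b; ab->; aba->bb; baa->a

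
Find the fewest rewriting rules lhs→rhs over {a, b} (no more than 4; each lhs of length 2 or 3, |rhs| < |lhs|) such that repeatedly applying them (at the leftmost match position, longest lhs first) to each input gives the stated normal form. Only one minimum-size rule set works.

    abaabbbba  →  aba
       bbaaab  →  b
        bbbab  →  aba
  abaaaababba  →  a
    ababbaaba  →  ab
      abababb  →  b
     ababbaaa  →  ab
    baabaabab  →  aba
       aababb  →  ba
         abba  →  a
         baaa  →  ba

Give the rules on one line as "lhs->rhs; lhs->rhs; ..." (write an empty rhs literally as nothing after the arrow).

  | abaabbbba => abbbbba => aabbba => bbba => aba
  | bbaaab => aaaab => aab => b
  | bbbab => abab => aba
  | abaaaababba => abaababba => abbabba => aaabba => abba => aaa => a

aa->; bab->ba; bb->a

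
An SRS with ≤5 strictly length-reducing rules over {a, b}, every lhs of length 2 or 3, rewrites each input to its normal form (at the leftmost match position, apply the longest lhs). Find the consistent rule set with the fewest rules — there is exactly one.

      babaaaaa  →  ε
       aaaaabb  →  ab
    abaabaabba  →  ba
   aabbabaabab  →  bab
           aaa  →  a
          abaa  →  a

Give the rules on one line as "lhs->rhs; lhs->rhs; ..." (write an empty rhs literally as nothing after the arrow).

aa->; aba->ba; baa->a; bb->b

  | babaaaaa => bbaaaaa => baaaaa => aaaa => aa => ε
  | aaaaabb => aaabb => abb => ab
  | abaabaabba => baabaabba => abaabba => baabba => abba => aba => ba
  | aabbabaabab => bbabaabab => babaabab => bbaabab => baabab => abab => bab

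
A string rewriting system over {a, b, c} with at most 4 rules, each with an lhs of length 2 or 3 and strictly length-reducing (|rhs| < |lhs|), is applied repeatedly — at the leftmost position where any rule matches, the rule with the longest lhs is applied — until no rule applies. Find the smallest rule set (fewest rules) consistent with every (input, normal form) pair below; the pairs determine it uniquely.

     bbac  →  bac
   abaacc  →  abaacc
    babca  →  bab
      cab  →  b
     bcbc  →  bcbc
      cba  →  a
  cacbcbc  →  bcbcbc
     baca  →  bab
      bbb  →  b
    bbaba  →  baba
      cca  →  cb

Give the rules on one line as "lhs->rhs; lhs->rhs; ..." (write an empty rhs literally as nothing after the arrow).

bb->b; ca->b; cba->a

  | bbac => bac
  | abaacc
  | babca => babb => bab
  | cab => bb => b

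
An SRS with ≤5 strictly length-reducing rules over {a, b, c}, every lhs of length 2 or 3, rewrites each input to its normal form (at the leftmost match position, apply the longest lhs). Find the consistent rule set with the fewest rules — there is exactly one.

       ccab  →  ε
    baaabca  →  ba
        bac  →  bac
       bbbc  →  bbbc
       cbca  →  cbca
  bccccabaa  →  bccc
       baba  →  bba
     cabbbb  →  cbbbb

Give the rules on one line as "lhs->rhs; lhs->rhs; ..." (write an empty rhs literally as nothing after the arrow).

  | ccab => ccb => ε
  | baaabca => bcabca => bccba => ba
  | bac
  | bbbc

aa->c; ab->b; abc->cb; ccb->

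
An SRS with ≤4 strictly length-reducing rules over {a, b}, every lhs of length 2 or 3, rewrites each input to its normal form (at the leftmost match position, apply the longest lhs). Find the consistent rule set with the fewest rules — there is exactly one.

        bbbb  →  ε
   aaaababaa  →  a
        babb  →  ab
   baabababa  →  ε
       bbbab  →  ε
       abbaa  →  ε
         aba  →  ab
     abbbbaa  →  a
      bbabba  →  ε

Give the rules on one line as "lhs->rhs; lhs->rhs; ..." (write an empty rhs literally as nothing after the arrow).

  | bbbb => abb => aa => ε
  | aaaababaa => aababaa => babaa => bbaa => aaa => a
  | babb => bbb => ab
  | baabababa => babababa => bbababa => aababa => baba => bba => aa => ε

aa->; ba->b; bb->a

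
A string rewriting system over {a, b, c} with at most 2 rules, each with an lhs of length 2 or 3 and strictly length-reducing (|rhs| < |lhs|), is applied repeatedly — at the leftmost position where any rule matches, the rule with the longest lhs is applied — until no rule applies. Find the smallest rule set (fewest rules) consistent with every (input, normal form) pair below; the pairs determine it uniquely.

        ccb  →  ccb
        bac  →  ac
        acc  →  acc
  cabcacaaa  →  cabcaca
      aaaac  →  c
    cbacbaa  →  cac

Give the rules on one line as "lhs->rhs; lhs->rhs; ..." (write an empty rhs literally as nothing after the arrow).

  | ccb
  | bac => ac
  | acc
  | cabcacaaa => cabcaca

aa->; ba->a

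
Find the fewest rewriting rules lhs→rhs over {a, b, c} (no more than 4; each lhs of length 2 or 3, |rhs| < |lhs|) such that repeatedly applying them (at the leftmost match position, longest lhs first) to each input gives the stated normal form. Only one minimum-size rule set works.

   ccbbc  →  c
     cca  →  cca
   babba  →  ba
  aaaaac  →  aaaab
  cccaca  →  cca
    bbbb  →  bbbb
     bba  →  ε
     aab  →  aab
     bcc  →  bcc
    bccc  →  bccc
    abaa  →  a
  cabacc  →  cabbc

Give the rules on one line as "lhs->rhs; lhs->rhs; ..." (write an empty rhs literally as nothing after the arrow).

ac->b; baa->; bba->; cb->

  | ccbbc => cbc => c
  | cca
  | babba => ba
  | aaaaac => aaaab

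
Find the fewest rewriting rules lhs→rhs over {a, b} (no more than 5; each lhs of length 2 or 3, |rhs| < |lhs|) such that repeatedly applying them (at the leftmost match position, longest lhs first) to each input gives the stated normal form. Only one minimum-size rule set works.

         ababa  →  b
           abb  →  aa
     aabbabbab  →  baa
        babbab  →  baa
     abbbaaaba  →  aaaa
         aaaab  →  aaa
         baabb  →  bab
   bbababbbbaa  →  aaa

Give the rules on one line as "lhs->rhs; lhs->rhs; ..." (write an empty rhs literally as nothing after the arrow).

aab->a; aba->ba; bb->a; bba->b

  | ababa => baba => bba => b
  | abb => aa
  | aabbabbab => ababbab => babbab => babb => baa
  | babbab => babb => baa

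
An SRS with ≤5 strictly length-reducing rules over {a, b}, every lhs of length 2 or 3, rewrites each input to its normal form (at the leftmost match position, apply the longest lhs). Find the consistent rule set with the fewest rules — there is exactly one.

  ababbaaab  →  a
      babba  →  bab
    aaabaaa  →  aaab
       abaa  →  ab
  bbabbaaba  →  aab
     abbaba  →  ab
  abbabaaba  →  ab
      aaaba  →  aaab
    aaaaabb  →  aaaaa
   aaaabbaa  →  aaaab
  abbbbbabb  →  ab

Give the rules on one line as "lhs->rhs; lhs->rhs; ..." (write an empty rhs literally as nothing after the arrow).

aba->ab; baa->aa; bb->; bba->b

  | ababbaaab => abbbaaab => abaaab => abaab => abab => abb => a
  | babba => bab
  | aaabaaa => aaabaa => aaaba => aaab
  | abaa => aba => ab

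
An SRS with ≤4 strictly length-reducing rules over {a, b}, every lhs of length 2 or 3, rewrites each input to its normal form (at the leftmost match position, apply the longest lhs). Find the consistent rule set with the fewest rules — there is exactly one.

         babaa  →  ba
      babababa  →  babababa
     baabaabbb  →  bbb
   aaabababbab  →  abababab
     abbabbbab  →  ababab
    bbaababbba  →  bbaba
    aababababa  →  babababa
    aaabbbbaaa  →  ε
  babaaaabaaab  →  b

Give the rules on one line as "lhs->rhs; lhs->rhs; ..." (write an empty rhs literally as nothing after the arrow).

aa->; abb->ab; baa->

  | babaa => ba
  | babababa
  | baabaabbb => baabbb => bbb
  | aaabababbab => abababbab => abababab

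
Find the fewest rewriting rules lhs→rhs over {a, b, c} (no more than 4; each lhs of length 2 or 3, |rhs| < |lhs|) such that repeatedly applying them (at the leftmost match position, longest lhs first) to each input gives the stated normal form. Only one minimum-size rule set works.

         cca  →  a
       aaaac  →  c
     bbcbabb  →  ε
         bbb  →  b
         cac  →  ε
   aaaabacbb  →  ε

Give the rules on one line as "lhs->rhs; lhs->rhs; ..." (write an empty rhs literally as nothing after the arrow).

ac->c; ba->c; bb->; cc->

  | cca => a
  | aaaac => aaac => aac => ac => c
  | bbcbabb => cbabb => ccbb => bb => ε
  | bbb => b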